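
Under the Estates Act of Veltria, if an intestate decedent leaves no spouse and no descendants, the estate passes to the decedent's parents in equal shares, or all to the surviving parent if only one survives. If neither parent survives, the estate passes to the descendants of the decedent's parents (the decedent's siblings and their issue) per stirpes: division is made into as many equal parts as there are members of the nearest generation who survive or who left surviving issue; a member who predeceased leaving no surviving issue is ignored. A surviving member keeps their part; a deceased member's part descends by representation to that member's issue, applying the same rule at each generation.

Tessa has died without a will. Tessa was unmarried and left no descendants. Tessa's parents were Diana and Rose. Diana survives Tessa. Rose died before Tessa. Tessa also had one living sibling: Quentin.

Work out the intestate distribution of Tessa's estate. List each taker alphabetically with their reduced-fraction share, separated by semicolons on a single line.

Diana 1

Only one parent, Diana, survives, so Diana takes the entire estate. The siblings take nothing because a surviving parent has priority.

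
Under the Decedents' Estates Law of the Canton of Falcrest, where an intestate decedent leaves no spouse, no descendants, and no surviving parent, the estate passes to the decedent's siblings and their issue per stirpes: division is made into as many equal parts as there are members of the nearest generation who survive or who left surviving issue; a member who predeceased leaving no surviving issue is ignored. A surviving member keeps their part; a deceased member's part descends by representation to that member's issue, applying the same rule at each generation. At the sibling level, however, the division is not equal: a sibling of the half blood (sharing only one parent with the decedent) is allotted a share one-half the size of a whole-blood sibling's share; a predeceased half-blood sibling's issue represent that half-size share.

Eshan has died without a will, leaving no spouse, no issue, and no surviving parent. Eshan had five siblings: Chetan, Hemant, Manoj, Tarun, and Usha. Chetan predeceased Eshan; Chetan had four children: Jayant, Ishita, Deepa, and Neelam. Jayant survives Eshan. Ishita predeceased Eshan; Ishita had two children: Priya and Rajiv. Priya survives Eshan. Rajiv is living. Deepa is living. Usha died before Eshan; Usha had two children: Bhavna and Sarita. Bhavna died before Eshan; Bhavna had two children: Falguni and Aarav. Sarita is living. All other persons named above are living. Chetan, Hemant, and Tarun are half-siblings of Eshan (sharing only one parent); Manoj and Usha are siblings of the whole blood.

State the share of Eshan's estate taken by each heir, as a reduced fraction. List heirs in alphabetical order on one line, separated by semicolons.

Aarav 1/14; Deepa 1/28; Falguni 1/14; Hemant 1/7; Jayant 1/28; Manoj 2/7; Neelam 1/28; Priya 1/56; Rajiv 1/56; Sarita 1/7; Tarun 1/7

No spouse, descendants, or parent survives, so the estate passes to Eshan's siblings per stirpes.
Half-blood siblings count for one-half the weight of whole-blood siblings at the initial division.
Dividing 1 in proportion to weights (total weight 7/2): Chetan (weight 1/2) → 1/7; Hemant (weight 1/2) → 1/7; Manoj (weight 1) → 2/7; Tarun (weight 1/2) → 1/7; Usha (weight 1) → 2/7.
Chetan predeceased; the 1/7 allotted to Chetan's branch passes to Chetan's issue by representation.
The 1/7 is divided into 4 equal shares of 1/28 among Jayant, Ishita, Deepa, Neelam.
Jayant is living and takes 1/28.
Ishita predeceased; the 1/28 allotted to Ishita's branch passes to Ishita's issue by representation.
The 1/28 is divided into 2 equal shares of 1/56 among Priya, Rajiv.
Priya is living and takes 1/56.
Rajiv is living and takes 1/56.
Deepa is living and takes 1/28.
Neelam is living and takes 1/28.
Hemant is living and takes 1/7.
Manoj is living and takes 2/7.
Tarun is living and takes 1/7.
Usha predeceased; the 2/7 allotted to Usha's branch passes to Usha's issue by representation.
The 2/7 is divided into 2 equal shares of 1/7 among Bhavna, Sarita.
Bhavna predeceased; the 1/7 allotted to Bhavna's branch passes to Bhavna's issue by representation.
The 1/7 is divided into 2 equal shares of 1/14 among Falguni, Aarav.
Falguni is living and takes 1/14.
Aarav is living and takes 1/14.
Sarita is living and takes 1/7.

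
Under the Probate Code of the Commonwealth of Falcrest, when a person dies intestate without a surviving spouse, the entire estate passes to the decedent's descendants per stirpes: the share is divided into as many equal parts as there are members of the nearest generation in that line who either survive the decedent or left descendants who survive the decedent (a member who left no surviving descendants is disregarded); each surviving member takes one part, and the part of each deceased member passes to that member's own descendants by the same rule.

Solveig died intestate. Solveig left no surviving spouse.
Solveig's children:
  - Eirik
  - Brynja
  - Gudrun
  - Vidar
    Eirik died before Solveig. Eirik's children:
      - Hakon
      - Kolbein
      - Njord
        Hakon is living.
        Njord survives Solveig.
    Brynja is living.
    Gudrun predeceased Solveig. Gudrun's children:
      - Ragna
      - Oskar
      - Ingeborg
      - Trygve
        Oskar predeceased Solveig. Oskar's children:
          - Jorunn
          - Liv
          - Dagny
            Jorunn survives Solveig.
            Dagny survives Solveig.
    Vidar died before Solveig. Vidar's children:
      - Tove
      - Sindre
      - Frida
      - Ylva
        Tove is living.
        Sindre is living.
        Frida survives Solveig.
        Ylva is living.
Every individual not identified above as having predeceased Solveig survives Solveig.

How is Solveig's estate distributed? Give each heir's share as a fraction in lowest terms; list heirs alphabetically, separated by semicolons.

Brynja 1/4; Dagny 1/48; Frida 1/16; Hakon 1/12; Ingeborg 1/16; Jorunn 1/48; Kolbein 1/12; Liv 1/48; Njord 1/12; Ragna 1/16; Sindre 1/16; Tove 1/16; Trygve 1/16; Ylva 1/16

There is no surviving spouse, so the entire estate passes to Solveig's descendants per stirpes.
The estate is divided into 4 equal shares of 1/4 among Eirik, Brynja, Gudrun, Vidar.
Eirik predeceased; the 1/4 allotted to Eirik's branch passes to Eirik's issue by representation.
The 1/4 is divided into 3 equal shares of 1/12 among Hakon, Kolbein, Njord.
Hakon is living and takes 1/12.
Kolbein is living and takes 1/12.
Njord is living and takes 1/12.
Brynja is living and takes 1/4.
Gudrun predeceased; the 1/4 allotted to Gudrun's branch passes to Gudrun's issue by representation.
The 1/4 is divided into 4 equal shares of 1/16 among Ragna, Oskar, Ingeborg, Trygve.
Ragna is living and takes 1/16.
Oskar predeceased; the 1/16 allotted to Oskar's branch passes to Oskar's issue by representation.
The 1/16 is divided into 3 equal shares of 1/48 among Jorunn, Liv, Dagny.
Jorunn is living and takes 1/48.
Liv is living and takes 1/48.
Dagny is living and takes 1/48.
Ingeborg is living and takes 1/16.
Trygve is living and takes 1/16.
Vidar predeceased; the 1/4 allotted to Vidar's branch passes to Vidar's issue by representation.
The 1/4 is divided into 4 equal shares of 1/16 among Tove, Sindre, Frida, Ylva.
Tove is living and takes 1/16.
Sindre is living and takes 1/16.
Frida is living and takes 1/16.
Ylva is living and takes 1/16.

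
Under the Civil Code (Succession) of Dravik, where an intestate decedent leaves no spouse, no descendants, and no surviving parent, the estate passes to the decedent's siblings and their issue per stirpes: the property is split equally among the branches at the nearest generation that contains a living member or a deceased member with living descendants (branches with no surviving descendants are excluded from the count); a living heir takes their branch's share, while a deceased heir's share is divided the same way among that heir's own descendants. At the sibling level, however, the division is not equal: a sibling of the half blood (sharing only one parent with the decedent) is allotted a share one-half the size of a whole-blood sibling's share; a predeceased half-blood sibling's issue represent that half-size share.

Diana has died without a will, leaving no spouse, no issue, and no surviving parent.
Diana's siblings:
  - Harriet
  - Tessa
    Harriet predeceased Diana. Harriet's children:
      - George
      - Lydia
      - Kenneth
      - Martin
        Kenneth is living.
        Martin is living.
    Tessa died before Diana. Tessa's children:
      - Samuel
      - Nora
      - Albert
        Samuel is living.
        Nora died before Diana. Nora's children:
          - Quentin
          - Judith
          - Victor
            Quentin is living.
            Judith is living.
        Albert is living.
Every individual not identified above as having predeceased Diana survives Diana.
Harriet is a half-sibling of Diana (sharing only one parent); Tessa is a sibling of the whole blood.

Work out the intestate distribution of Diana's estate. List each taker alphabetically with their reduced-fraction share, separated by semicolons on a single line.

Albert 2/9; George 1/12; Judith 2/27; Kenneth 1/12; Lydia 1/12; Martin 1/12; Quentin 2/27; Samuel 2/9; Victor 2/27

No spouse, descendants, or parent survives, so the estate passes to Diana's siblings per stirpes.
Half-blood siblings count for one-half the weight of whole-blood siblings at the initial division.
Dividing 1 in proportion to weights (total weight 3/2): Harriet (weight 1/2) → 1/3; Tessa (weight 1) → 2/3.
Harriet predeceased; the 1/3 allotted to Harriet's branch passes to Harriet's issue by representation.
The 1/3 is divided into 4 equal shares of 1/12 among George, Lydia, Kenneth, Martin.
George is living and takes 1/12.
Lydia is living and takes 1/12.
Kenneth is living and takes 1/12.
Martin is living and takes 1/12.
Tessa predeceased; the 2/3 allotted to Tessa's branch passes to Tessa's issue by representation.
The 2/3 is divided into 3 equal shares of 2/9 among Samuel, Nora, Albert.
Samuel is living and takes 2/9.
Nora predeceased; the 2/9 allotted to Nora's branch passes to Nora's issue by representation.
The 2/9 is divided into 3 equal shares of 2/27 among Quentin, Judith, Victor.
Quentin is living and takes 2/27.
Judith is living and takes 2/27.
Victor is living and takes 2/27.
Albert is living and takes 2/9.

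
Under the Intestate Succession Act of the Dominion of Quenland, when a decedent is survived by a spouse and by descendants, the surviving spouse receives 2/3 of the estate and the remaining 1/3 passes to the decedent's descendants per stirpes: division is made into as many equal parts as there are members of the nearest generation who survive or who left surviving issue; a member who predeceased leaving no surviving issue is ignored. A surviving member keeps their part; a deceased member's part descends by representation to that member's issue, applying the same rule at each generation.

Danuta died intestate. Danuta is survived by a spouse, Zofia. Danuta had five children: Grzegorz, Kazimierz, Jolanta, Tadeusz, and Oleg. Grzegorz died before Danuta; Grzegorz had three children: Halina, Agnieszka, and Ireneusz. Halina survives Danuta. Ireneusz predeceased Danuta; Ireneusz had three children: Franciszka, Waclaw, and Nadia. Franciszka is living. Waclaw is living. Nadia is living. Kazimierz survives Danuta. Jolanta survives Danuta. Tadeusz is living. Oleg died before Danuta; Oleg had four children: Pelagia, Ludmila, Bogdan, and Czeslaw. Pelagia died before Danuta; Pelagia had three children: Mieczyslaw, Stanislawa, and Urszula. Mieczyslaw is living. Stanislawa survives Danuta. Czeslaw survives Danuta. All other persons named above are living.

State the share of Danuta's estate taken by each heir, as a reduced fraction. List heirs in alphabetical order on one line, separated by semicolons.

Agnieszka 1/45; Bogdan 1/60; Czeslaw 1/60; Franciszka 1/135; Halina 1/45; Jolanta 1/15; Kazimierz 1/15; Ludmila 1/60; Mieczyslaw 1/180; Nadia 1/135; Stanislawa 1/180; Tadeusz 1/15; Urszula 1/180; Waclaw 1/135; Zofia 2/3

Zofia, as surviving spouse, takes 2/3.
The remaining 1/3 passes to Danuta's descendants per stirpes.
The 1/3 is divided into 5 equal shares of 1/15 among Grzegorz, Kazimierz, Jolanta, Tadeusz, Oleg.
Grzegorz predeceased; the 1/15 allotted to Grzegorz's branch passes to Grzegorz's issue by representation.
The 1/15 is divided into 3 equal shares of 1/45 among Halina, Agnieszka, Ireneusz.
Halina is living and takes 1/45.
Agnieszka is living and takes 1/45.
Ireneusz predeceased; the 1/45 allotted to Ireneusz's branch passes to Ireneusz's issue by representation.
The 1/45 is divided into 3 equal shares of 1/135 among Franciszka, Waclaw, Nadia.
Franciszka is living and takes 1/135.
Waclaw is living and takes 1/135.
Nadia is living and takes 1/135.
Kazimierz is living and takes 1/15.
Jolanta is living and takes 1/15.
Tadeusz is living and takes 1/15.
Oleg predeceased; the 1/15 allotted to Oleg's branch passes to Oleg's issue by representation.
The 1/15 is divided into 4 equal shares of 1/60 among Pelagia, Ludmila, Bogdan, Czeslaw.
Pelagia predeceased; the 1/60 allotted to Pelagia's branch passes to Pelagia's issue by representation.
The 1/60 is divided into 3 equal shares of 1/180 among Mieczyslaw, Stanislawa, Urszula.
Mieczyslaw is living and takes 1/180.
Stanislawa is living and takes 1/180.
Urszula is living and takes 1/180.
Ludmila is living and takes 1/60.
Bogdan is living and takes 1/60.
Czeslaw is living and takes 1/60.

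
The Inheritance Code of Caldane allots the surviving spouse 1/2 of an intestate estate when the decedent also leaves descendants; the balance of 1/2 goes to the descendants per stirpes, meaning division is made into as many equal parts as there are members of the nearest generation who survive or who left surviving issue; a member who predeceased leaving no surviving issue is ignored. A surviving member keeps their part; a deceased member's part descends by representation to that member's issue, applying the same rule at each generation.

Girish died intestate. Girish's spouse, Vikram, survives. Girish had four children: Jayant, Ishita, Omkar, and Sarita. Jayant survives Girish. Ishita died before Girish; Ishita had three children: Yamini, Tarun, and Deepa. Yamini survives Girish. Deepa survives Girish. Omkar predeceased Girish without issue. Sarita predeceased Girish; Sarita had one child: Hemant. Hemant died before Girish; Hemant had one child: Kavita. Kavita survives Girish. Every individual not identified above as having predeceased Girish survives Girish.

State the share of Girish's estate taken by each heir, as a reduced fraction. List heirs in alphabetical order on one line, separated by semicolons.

Vikram, as surviving spouse, takes 1/2.
The remaining 1/2 passes to Girish's descendants per stirpes.
Omkar left no surviving issue, so that branch lapses and is disregarded.
The 1/2 is divided into 3 equal shares of 1/6 among Jayant, Ishita, Sarita.
Jayant is living and takes 1/6.
Ishita predeceased; the 1/6 allotted to Ishita's branch passes to Ishita's issue by representation.
The 1/6 is divided into 3 equal shares of 1/18 among Yamini, Tarun, Deepa.
Yamini is living and takes 1/18.
Tarun is living and takes 1/18.
Deepa is living and takes 1/18.
Sarita predeceased; the 1/6 allotted to Sarita's branch passes to Sarita's issue by representation.
Hemant's line is the sole branch at this level, so the full 1/6 passes to Hemant's issue by representation.
Kavita is the sole taker at this level and receives the full 1/6.

Deepa 1/18; Jayant 1/6; Kavita 1/6; Tarun 1/18; Vikram 1/2; Yamini 1/18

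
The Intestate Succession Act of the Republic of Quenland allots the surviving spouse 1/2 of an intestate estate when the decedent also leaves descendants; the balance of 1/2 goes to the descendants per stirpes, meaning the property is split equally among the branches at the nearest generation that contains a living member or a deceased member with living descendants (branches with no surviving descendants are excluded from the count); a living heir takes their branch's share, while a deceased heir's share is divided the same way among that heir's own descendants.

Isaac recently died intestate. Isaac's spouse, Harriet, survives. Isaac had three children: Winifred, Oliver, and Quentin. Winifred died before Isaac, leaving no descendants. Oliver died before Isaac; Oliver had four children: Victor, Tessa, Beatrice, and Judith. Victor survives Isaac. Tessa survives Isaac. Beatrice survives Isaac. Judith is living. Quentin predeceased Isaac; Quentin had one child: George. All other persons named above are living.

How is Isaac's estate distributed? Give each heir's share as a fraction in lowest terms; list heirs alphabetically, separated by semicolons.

Beatrice 1/16; George 1/4; Harriet 1/2; Judith 1/16; Tessa 1/16; Victor 1/16

Harriet, as surviving spouse, takes 1/2.
The remaining 1/2 passes to Isaac's descendants per stirpes.
Winifred left no surviving issue, so that branch lapses and is disregarded.
The 1/2 is divided into 2 equal shares of 1/4 among Oliver, Quentin.
Oliver predeceased; the 1/4 allotted to Oliver's branch passes to Oliver's issue by representation.
The 1/4 is divided into 4 equal shares of 1/16 among Victor, Tessa, Beatrice, Judith.
Victor is living and takes 1/16.
Tessa is living and takes 1/16.
Beatrice is living and takes 1/16.
Judith is living and takes 1/16.
Quentin predeceased; the 1/4 allotted to Quentin's branch passes to Quentin's issue by representation.
George is the sole taker at this level and receives the full 1/4.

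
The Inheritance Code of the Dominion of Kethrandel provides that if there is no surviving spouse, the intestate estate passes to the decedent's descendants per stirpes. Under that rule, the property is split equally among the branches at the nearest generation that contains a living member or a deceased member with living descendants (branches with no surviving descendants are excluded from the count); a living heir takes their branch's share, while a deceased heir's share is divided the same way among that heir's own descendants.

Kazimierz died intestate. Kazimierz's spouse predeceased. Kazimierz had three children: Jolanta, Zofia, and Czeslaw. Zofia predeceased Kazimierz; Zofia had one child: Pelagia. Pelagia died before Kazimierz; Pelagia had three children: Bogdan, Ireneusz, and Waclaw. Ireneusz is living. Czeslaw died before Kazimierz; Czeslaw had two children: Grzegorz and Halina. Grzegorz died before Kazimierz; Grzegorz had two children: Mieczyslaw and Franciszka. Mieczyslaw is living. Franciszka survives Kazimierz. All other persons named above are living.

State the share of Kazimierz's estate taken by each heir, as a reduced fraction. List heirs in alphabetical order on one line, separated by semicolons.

There is no surviving spouse, so the entire estate passes to Kazimierz's descendants per stirpes.
The estate is divided into 3 equal shares of 1/3 among Jolanta, Zofia, Czeslaw.
Jolanta is living and takes 1/3.
Zofia predeceased; the 1/3 allotted to Zofia's branch passes to Zofia's issue by representation.
Pelagia's line is the sole branch at this level, so the full 1/3 passes to Pelagia's issue by representation.
The 1/3 is divided into 3 equal shares of 1/9 among Bogdan, Ireneusz, Waclaw.
Bogdan is living and takes 1/9.
Ireneusz is living and takes 1/9.
Waclaw is living and takes 1/9.
Czeslaw predeceased; the 1/3 allotted to Czeslaw's branch passes to Czeslaw's issue by representation.
The 1/3 is divided into 2 equal shares of 1/6 among Grzegorz, Halina.
Grzegorz predeceased; the 1/6 allotted to Grzegorz's branch passes to Grzegorz's issue by representation.
The 1/6 is divided into 2 equal shares of 1/12 among Mieczyslaw, Franciszka.
Mieczyslaw is living and takes 1/12.
Franciszka is living and takes 1/12.
Halina is living and takes 1/6.

Bogdan 1/9; Franciszka 1/12; Halina 1/6; Ireneusz 1/9; Jolanta 1/3; Mieczyslaw 1/12; Waclaw 1/9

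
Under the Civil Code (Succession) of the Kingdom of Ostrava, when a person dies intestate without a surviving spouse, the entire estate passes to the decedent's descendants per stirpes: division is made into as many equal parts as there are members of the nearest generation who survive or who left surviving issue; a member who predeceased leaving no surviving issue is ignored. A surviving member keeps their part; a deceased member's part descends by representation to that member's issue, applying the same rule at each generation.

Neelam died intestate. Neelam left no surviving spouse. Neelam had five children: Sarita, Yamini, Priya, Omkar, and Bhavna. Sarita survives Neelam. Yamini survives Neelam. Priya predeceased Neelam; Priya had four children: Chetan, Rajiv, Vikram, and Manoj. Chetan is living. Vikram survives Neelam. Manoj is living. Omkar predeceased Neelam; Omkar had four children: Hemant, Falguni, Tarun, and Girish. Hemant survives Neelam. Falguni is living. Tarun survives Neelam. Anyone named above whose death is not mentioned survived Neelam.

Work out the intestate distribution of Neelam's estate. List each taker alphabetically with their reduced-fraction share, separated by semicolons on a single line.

Bhavna 1/5; Chetan 1/20; Falguni 1/20; Girish 1/20; Hemant 1/20; Manoj 1/20; Rajiv 1/20; Sarita 1/5; Tarun 1/20; Vikram 1/20; Yamini 1/5

There is no surviving spouse, so the entire estate passes to Neelam's descendants per stirpes.
The estate is divided into 5 equal shares of 1/5 among Sarita, Yamini, Priya, Omkar, Bhavna.
Sarita is living and takes 1/5.
Yamini is living and takes 1/5.
Priya predeceased; the 1/5 allotted to Priya's branch passes to Priya's issue by representation.
The 1/5 is divided into 4 equal shares of 1/20 among Chetan, Rajiv, Vikram, Manoj.
Chetan is living and takes 1/20.
Rajiv is living and takes 1/20.
Vikram is living and takes 1/20.
Manoj is living and takes 1/20.
Omkar predeceased; the 1/5 allotted to Omkar's branch passes to Omkar's issue by representation.
The 1/5 is divided into 4 equal shares of 1/20 among Hemant, Falguni, Tarun, Girish.
Hemant is living and takes 1/20.
Falguni is living and takes 1/20.
Tarun is living and takes 1/20.
Girish is living and takes 1/20.
Bhavna is living and takes 1/5.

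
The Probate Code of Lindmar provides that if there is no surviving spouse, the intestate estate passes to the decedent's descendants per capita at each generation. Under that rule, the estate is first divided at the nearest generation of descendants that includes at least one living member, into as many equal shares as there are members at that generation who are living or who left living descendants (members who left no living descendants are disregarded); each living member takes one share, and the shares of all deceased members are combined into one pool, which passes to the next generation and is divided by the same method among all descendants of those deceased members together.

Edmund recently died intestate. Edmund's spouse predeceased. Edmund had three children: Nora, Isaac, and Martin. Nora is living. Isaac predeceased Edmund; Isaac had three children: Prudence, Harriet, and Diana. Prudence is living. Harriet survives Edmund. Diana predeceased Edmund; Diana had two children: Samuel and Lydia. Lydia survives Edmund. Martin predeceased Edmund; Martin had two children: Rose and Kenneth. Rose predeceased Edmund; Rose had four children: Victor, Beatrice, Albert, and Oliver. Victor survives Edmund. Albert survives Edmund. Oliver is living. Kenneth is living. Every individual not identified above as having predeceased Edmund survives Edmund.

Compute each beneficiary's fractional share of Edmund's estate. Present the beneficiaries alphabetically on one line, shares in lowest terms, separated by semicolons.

Albert 2/45; Beatrice 2/45; Harriet 2/15; Kenneth 2/15; Lydia 2/45; Nora 1/3; Oliver 2/45; Prudence 2/15; Samuel 2/45; Victor 2/45

There is no surviving spouse, so the entire estate passes to Edmund's descendants per capita at each generation.
At generation 1 (Nora, Isaac, Martin) there are 3 shares of (1)/3 = 1/3 each.
Living: Nora — each takes 1/3.
Deceased: Isaac and Martin. Their combined 2/3 is pooled and carried to generation 2.
At generation 2 (Prudence, Harriet, Diana, Rose, Kenneth) there are 5 shares of (2/3)/5 = 2/15 each.
Living: Prudence, Harriet, and Kenneth — each takes 2/15.
Deceased: Diana and Rose. Their combined 4/15 is pooled and carried to generation 3.
At generation 3 (Samuel, Lydia, Victor, Beatrice, Albert, Oliver) there are 6 shares of (4/15)/6 = 2/45 each.
Living: Samuel, Lydia, Victor, Beatrice, Albert, and Oliver — each takes 2/45.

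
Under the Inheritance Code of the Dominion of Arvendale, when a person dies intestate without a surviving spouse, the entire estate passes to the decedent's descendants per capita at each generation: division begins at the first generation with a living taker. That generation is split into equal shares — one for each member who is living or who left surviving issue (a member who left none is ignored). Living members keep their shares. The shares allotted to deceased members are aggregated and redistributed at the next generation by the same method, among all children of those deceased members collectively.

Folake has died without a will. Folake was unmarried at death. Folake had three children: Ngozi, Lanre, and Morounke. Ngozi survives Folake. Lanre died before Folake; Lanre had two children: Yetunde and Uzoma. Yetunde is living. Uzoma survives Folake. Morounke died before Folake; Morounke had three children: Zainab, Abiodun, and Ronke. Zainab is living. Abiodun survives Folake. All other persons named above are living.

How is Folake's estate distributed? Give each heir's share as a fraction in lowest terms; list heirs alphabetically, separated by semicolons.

Abiodun 2/15; Ngozi 1/3; Ronke 2/15; Uzoma 2/15; Yetunde 2/15; Zainab 2/15

There is no surviving spouse, so the entire estate passes to Folake's descendants per capita at each generation.
At generation 1 (Ngozi, Lanre, Morounke) there are 3 shares of (1)/3 = 1/3 each.
Living: Ngozi — each takes 1/3.
Deceased: Lanre and Morounke. Their combined 2/3 is pooled and carried to generation 2.
At generation 2 (Yetunde, Uzoma, Zainab, Abiodun, Ronke) there are 5 shares of (2/3)/5 = 2/15 each.
Living: Yetunde, Uzoma, Zainab, Abiodun, and Ronke — each takes 2/15.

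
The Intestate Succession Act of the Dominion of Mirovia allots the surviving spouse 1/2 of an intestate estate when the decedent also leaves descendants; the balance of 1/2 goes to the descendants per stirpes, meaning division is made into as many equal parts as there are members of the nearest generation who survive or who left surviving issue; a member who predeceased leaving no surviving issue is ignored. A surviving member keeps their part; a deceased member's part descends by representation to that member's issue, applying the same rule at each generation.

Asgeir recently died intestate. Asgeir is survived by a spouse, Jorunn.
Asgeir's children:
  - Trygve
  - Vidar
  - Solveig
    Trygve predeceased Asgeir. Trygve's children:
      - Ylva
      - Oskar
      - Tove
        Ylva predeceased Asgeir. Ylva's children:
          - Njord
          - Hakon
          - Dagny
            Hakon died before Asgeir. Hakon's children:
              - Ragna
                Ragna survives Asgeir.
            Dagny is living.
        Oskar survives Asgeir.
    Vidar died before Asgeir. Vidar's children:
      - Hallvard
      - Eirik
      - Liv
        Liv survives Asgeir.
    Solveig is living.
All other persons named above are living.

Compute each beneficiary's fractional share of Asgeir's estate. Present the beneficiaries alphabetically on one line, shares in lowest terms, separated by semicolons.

Dagny 1/54; Eirik 1/18; Hallvard 1/18; Jorunn 1/2; Liv 1/18; Njord 1/54; Oskar 1/18; Ragna 1/54; Solveig 1/6; Tove 1/18

Jorunn, as surviving spouse, takes 1/2.
The remaining 1/2 passes to Asgeir's descendants per stirpes.
The 1/2 is divided into 3 equal shares of 1/6 among Trygve, Vidar, Solveig.
Trygve predeceased; the 1/6 allotted to Trygve's branch passes to Trygve's issue by representation.
The 1/6 is divided into 3 equal shares of 1/18 among Ylva, Oskar, Tove.
Ylva predeceased; the 1/18 allotted to Ylva's branch passes to Ylva's issue by representation.
The 1/18 is divided into 3 equal shares of 1/54 among Njord, Hakon, Dagny.
Njord is living and takes 1/54.
Hakon predeceased; the 1/54 allotted to Hakon's branch passes to Hakon's issue by representation.
Ragna is the sole taker at this level and receives the full 1/54.
Dagny is living and takes 1/54.
Oskar is living and takes 1/18.
Tove is living and takes 1/18.
Vidar predeceased; the 1/6 allotted to Vidar's branch passes to Vidar's issue by representation.
The 1/6 is divided into 3 equal shares of 1/18 among Hallvard, Eirik, Liv.
Hallvard is living and takes 1/18.
Eirik is living and takes 1/18.
Liv is living and takes 1/18.
Solveig is living and takes 1/6.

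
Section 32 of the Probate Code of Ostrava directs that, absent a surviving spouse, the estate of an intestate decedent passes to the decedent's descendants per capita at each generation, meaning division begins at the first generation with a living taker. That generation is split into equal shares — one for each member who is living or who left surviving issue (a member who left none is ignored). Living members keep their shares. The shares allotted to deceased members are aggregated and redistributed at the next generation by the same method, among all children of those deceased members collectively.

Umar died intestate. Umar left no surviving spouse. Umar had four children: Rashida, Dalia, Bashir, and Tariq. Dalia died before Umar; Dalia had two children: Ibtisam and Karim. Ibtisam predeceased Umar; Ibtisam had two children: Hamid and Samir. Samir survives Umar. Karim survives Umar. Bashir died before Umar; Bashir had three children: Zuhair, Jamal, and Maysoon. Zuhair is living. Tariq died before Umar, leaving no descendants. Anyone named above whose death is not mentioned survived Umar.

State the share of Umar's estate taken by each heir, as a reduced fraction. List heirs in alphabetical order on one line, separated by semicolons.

There is no surviving spouse, so the entire estate passes to Umar's descendants per capita at each generation.
At generation 1 (Rashida, Dalia, Bashir) there are 3 shares of (1)/3 = 1/3 each.
Living: Rashida — each takes 1/3.
Deceased: Dalia and Bashir. Their combined 2/3 is pooled and carried to generation 2.
At generation 2 (Ibtisam, Karim, Zuhair, Jamal, Maysoon) there are 5 shares of (2/3)/5 = 2/15 each.
Living: Karim, Zuhair, Jamal, and Maysoon — each takes 2/15.
Deceased: Ibtisam. That 2/15 share is carried to generation 3.
At generation 3 (Hamid, Samir) there are 2 shares of (2/15)/2 = 1/15 each.
Living: Hamid and Samir — each takes 1/15.

Hamid 1/15; Jamal 2/15; Karim 2/15; Maysoon 2/15; Rashida 1/3; Samir 1/15; Zuhair 2/15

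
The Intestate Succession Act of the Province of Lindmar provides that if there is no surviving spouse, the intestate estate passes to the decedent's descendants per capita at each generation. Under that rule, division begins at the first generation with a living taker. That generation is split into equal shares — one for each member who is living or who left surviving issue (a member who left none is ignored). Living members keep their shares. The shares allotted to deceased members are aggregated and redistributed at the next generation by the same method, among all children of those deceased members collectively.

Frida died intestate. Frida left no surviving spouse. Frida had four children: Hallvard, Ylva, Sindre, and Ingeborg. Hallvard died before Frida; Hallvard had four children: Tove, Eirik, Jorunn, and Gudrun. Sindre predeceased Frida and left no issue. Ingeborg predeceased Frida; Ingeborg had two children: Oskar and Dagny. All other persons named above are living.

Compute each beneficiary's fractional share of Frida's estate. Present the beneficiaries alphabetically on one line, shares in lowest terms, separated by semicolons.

There is no surviving spouse, so the entire estate passes to Frida's descendants per capita at each generation.
At generation 1 (Hallvard, Ylva, Ingeborg) there are 3 shares of (1)/3 = 1/3 each.
Living: Ylva — each takes 1/3.
Deceased: Hallvard and Ingeborg. Their combined 2/3 is pooled and carried to generation 2.
At generation 2 (Tove, Eirik, Jorunn, Gudrun, Oskar, Dagny) there are 6 shares of (2/3)/6 = 1/9 each.
Living: Tove, Eirik, Jorunn, Gudrun, Oskar, and Dagny — each takes 1/9.

Dagny 1/9; Eirik 1/9; Gudrun 1/9; Jorunn 1/9; Oskar 1/9; Tove 1/9; Ylva 1/3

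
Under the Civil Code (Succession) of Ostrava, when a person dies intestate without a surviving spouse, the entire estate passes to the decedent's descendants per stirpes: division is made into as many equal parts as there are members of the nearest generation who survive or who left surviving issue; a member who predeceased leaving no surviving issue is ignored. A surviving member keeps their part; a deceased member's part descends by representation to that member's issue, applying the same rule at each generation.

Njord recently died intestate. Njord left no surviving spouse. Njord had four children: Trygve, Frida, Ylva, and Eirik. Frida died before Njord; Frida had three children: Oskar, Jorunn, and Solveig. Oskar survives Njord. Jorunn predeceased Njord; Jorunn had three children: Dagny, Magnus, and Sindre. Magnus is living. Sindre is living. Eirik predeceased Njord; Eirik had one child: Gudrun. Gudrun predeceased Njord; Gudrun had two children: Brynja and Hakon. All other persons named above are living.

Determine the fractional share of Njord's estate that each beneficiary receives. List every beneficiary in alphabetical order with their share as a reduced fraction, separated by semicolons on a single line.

There is no surviving spouse, so the entire estate passes to Njord's descendants per stirpes.
The estate is divided into 4 equal shares of 1/4 among Trygve, Frida, Ylva, Eirik.
Trygve is living and takes 1/4.
Frida predeceased; the 1/4 allotted to Frida's branch passes to Frida's issue by representation.
The 1/4 is divided into 3 equal shares of 1/12 among Oskar, Jorunn, Solveig.
Oskar is living and takes 1/12.
Jorunn predeceased; the 1/12 allotted to Jorunn's branch passes to Jorunn's issue by representation.
The 1/12 is divided into 3 equal shares of 1/36 among Dagny, Magnus, Sindre.
Dagny is living and takes 1/36.
Magnus is living and takes 1/36.
Sindre is living and takes 1/36.
Solveig is living and takes 1/12.
Ylva is living and takes 1/4.
Eirik predeceased; the 1/4 allotted to Eirik's branch passes to Eirik's issue by representation.
Gudrun's line is the sole branch at this level, so the full 1/4 passes to Gudrun's issue by representation.
The 1/4 is divided into 2 equal shares of 1/8 among Brynja, Hakon.
Brynja is living and takes 1/8.
Hakon is living and takes 1/8.

Brynja 1/8; Dagny 1/36; Hakon 1/8; Magnus 1/36; Oskar 1/12; Sindre 1/36; Solveig 1/12; Trygve 1/4; Ylva 1/4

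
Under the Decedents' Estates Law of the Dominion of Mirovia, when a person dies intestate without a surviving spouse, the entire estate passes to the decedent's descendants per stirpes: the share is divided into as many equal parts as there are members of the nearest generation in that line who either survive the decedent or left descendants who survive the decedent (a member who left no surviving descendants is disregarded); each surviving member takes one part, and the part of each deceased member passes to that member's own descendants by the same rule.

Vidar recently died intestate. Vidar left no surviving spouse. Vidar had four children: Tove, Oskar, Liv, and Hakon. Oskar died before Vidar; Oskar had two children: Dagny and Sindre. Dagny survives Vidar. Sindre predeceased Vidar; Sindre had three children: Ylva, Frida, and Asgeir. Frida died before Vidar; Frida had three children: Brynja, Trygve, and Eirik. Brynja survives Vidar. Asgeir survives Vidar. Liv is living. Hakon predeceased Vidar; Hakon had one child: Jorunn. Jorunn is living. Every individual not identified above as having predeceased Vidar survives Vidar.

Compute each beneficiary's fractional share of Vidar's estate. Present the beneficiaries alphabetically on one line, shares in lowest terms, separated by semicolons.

There is no surviving spouse, so the entire estate passes to Vidar's descendants per stirpes.
The estate is divided into 4 equal shares of 1/4 among Tove, Oskar, Liv, Hakon.
Tove is living and takes 1/4.
Oskar predeceased; the 1/4 allotted to Oskar's branch passes to Oskar's issue by representation.
The 1/4 is divided into 2 equal shares of 1/8 among Dagny, Sindre.
Dagny is living and takes 1/8.
Sindre predeceased; the 1/8 allotted to Sindre's branch passes to Sindre's issue by representation.
The 1/8 is divided into 3 equal shares of 1/24 among Ylva, Frida, Asgeir.
Ylva is living and takes 1/24.
Frida predeceased; the 1/24 allotted to Frida's branch passes to Frida's issue by representation.
The 1/24 is divided into 3 equal shares of 1/72 among Brynja, Trygve, Eirik.
Brynja is living and takes 1/72.
Trygve is living and takes 1/72.
Eirik is living and takes 1/72.
Asgeir is living and takes 1/24.
Liv is living and takes 1/4.
Hakon predeceased; the 1/4 allotted to Hakon's branch passes to Hakon's issue by representation.
Jorunn is the sole taker at this level and receives the full 1/4.

Asgeir 1/24; Brynja 1/72; Dagny 1/8; Eirik 1/72; Jorunn 1/4; Liv 1/4; Tove 1/4; Trygve 1/72; Ylva 1/24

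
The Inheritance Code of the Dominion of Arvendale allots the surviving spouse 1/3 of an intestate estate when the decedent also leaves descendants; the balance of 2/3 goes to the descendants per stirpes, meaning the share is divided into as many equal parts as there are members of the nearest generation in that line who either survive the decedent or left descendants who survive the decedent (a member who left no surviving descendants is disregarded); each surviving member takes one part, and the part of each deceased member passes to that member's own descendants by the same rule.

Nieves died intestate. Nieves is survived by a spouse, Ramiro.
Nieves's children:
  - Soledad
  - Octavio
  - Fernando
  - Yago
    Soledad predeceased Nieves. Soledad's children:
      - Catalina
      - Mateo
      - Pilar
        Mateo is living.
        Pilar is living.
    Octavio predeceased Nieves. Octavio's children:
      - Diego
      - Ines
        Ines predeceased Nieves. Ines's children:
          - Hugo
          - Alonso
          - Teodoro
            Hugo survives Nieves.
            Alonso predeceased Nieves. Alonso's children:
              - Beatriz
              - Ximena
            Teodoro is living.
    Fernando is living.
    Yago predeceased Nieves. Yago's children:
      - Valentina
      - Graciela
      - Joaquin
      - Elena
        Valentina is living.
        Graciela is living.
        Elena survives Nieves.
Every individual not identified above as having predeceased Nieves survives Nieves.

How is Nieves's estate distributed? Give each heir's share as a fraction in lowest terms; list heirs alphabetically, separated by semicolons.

Ramiro, as surviving spouse, takes 1/3.
The remaining 2/3 passes to Nieves's descendants per stirpes.
The 2/3 is divided into 4 equal shares of 1/6 among Soledad, Octavio, Fernando, Yago.
Soledad predeceased; the 1/6 allotted to Soledad's branch passes to Soledad's issue by representation.
The 1/6 is divided into 3 equal shares of 1/18 among Catalina, Mateo, Pilar.
Catalina is living and takes 1/18.
Mateo is living and takes 1/18.
Pilar is living and takes 1/18.
Octavio predeceased; the 1/6 allotted to Octavio's branch passes to Octavio's issue by representation.
The 1/6 is divided into 2 equal shares of 1/12 among Diego, Ines.
Diego is living and takes 1/12.
Ines predeceased; the 1/12 allotted to Ines's branch passes to Ines's issue by representation.
The 1/12 is divided into 3 equal shares of 1/36 among Hugo, Alonso, Teodoro.
Hugo is living and takes 1/36.
Alonso predeceased; the 1/36 allotted to Alonso's branch passes to Alonso's issue by representation.
The 1/36 is divided into 2 equal shares of 1/72 among Beatriz, Ximena.
Beatriz is living and takes 1/72.
Ximena is living and takes 1/72.
Teodoro is living and takes 1/36.
Fernando is living and takes 1/6.
Yago predeceased; the 1/6 allotted to Yago's branch passes to Yago's issue by representation.
The 1/6 is divided into 4 equal shares of 1/24 among Valentina, Graciela, Joaquin, Elena.
Valentina is living and takes 1/24.
Graciela is living and takes 1/24.
Joaquin is living and takes 1/24.
Elena is living and takes 1/24.

Beatriz 1/72; Catalina 1/18; Diego 1/12; Elena 1/24; Fernando 1/6; Graciela 1/24; Hugo 1/36; Joaquin 1/24; Mateo 1/18; Pilar 1/18; Ramiro 1/3; Teodoro 1/36; Valentina 1/24; Ximena 1/72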